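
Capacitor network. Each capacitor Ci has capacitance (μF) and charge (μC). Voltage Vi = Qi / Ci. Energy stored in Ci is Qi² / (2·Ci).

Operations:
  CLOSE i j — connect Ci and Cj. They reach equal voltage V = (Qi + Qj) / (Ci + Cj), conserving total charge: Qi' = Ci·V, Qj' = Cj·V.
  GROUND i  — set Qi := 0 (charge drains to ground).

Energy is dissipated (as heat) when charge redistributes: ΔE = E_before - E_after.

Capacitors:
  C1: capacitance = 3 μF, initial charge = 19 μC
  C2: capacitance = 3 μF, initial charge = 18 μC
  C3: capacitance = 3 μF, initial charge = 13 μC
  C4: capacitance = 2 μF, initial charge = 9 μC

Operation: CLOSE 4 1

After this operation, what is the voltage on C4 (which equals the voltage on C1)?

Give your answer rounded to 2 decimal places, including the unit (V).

Answer: 5.60 V

Derivation:
Initial: C1(3μF, Q=19μC, V=6.33V), C2(3μF, Q=18μC, V=6.00V), C3(3μF, Q=13μC, V=4.33V), C4(2μF, Q=9μC, V=4.50V)
Op 1: CLOSE 4-1: Q_total=28.00, C_total=5.00, V=5.60; Q4=11.20, Q1=16.80; dissipated=2.017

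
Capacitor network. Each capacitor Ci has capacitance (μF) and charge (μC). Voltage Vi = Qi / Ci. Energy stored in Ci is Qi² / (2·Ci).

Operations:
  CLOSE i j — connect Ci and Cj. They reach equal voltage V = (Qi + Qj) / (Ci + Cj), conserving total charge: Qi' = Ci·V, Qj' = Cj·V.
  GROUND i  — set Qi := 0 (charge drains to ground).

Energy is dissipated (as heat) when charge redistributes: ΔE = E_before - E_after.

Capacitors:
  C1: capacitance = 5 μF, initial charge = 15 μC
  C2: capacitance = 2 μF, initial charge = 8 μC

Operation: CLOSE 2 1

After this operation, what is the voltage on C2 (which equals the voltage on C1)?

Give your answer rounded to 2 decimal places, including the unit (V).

Initial: C1(5μF, Q=15μC, V=3.00V), C2(2μF, Q=8μC, V=4.00V)
Op 1: CLOSE 2-1: Q_total=23.00, C_total=7.00, V=3.29; Q2=6.57, Q1=16.43; dissipated=0.714

Answer: 3.29 V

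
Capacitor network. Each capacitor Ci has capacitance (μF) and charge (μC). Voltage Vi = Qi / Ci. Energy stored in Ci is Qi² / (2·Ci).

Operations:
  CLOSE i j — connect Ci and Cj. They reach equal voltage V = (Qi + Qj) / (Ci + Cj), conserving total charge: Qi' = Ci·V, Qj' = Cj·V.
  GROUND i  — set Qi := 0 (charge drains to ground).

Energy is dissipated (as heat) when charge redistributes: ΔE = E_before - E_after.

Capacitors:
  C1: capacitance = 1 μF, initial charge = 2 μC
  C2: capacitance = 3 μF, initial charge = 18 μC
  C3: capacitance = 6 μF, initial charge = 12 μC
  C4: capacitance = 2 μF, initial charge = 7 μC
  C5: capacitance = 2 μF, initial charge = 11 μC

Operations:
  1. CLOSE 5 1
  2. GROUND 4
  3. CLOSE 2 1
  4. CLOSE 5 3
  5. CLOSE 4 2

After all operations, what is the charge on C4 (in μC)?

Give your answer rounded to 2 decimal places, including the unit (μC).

Initial: C1(1μF, Q=2μC, V=2.00V), C2(3μF, Q=18μC, V=6.00V), C3(6μF, Q=12μC, V=2.00V), C4(2μF, Q=7μC, V=3.50V), C5(2μF, Q=11μC, V=5.50V)
Op 1: CLOSE 5-1: Q_total=13.00, C_total=3.00, V=4.33; Q5=8.67, Q1=4.33; dissipated=4.083
Op 2: GROUND 4: Q4=0; energy lost=12.250
Op 3: CLOSE 2-1: Q_total=22.33, C_total=4.00, V=5.58; Q2=16.75, Q1=5.58; dissipated=1.042
Op 4: CLOSE 5-3: Q_total=20.67, C_total=8.00, V=2.58; Q5=5.17, Q3=15.50; dissipated=4.083
Op 5: CLOSE 4-2: Q_total=16.75, C_total=5.00, V=3.35; Q4=6.70, Q2=10.05; dissipated=18.704
Final charges: Q1=5.58, Q2=10.05, Q3=15.50, Q4=6.70, Q5=5.17

Answer: 6.70 μC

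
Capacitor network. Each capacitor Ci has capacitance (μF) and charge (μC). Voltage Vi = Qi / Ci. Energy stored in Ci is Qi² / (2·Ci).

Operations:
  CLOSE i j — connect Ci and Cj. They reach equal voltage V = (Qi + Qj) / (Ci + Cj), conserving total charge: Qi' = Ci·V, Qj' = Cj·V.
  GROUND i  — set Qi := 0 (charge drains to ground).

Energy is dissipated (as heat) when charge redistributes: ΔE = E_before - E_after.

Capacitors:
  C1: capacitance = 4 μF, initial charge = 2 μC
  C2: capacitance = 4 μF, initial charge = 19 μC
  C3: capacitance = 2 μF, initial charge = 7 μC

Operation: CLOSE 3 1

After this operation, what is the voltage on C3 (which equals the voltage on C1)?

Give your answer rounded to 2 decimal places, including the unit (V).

Answer: 1.50 V

Derivation:
Initial: C1(4μF, Q=2μC, V=0.50V), C2(4μF, Q=19μC, V=4.75V), C3(2μF, Q=7μC, V=3.50V)
Op 1: CLOSE 3-1: Q_total=9.00, C_total=6.00, V=1.50; Q3=3.00, Q1=6.00; dissipated=6.000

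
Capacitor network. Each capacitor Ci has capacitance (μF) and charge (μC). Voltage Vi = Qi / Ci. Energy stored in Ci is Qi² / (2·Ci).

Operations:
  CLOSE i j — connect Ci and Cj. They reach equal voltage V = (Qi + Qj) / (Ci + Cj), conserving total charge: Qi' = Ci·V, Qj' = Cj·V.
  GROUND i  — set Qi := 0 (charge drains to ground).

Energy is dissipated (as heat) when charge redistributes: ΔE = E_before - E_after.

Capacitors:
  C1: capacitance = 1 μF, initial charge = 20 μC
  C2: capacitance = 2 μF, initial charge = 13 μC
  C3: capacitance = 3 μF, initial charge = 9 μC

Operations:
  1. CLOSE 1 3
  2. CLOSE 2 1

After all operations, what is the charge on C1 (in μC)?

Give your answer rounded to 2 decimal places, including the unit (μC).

Initial: C1(1μF, Q=20μC, V=20.00V), C2(2μF, Q=13μC, V=6.50V), C3(3μF, Q=9μC, V=3.00V)
Op 1: CLOSE 1-3: Q_total=29.00, C_total=4.00, V=7.25; Q1=7.25, Q3=21.75; dissipated=108.375
Op 2: CLOSE 2-1: Q_total=20.25, C_total=3.00, V=6.75; Q2=13.50, Q1=6.75; dissipated=0.188
Final charges: Q1=6.75, Q2=13.50, Q3=21.75

Answer: 6.75 μC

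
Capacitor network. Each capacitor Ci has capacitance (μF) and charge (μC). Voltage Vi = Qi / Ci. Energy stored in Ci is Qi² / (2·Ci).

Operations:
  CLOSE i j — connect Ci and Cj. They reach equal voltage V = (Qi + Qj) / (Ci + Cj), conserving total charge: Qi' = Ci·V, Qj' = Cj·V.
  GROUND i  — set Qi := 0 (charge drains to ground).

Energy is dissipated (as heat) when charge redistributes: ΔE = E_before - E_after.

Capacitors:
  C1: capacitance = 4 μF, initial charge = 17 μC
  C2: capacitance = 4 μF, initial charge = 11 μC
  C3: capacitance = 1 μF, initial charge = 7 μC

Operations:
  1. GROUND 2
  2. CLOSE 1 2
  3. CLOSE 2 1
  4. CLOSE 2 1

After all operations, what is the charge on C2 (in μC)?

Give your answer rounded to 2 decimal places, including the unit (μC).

Answer: 8.50 μC

Derivation:
Initial: C1(4μF, Q=17μC, V=4.25V), C2(4μF, Q=11μC, V=2.75V), C3(1μF, Q=7μC, V=7.00V)
Op 1: GROUND 2: Q2=0; energy lost=15.125
Op 2: CLOSE 1-2: Q_total=17.00, C_total=8.00, V=2.12; Q1=8.50, Q2=8.50; dissipated=18.062
Op 3: CLOSE 2-1: Q_total=17.00, C_total=8.00, V=2.12; Q2=8.50, Q1=8.50; dissipated=0.000
Op 4: CLOSE 2-1: Q_total=17.00, C_total=8.00, V=2.12; Q2=8.50, Q1=8.50; dissipated=0.000
Final charges: Q1=8.50, Q2=8.50, Q3=7.00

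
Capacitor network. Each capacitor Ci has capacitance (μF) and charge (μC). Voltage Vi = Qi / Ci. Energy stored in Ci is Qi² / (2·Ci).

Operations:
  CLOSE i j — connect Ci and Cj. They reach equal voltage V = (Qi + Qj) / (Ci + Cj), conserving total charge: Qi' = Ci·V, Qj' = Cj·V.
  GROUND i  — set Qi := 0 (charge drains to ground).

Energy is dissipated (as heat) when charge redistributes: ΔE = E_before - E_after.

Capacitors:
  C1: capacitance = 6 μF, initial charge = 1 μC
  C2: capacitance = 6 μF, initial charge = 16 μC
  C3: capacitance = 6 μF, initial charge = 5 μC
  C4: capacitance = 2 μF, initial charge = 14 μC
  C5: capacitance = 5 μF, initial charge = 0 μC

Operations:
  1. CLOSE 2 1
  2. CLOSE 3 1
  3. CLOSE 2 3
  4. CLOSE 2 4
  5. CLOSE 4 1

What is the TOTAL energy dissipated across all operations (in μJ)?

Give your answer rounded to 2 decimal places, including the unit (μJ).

Answer: 36.50 μJ

Derivation:
Initial: C1(6μF, Q=1μC, V=0.17V), C2(6μF, Q=16μC, V=2.67V), C3(6μF, Q=5μC, V=0.83V), C4(2μF, Q=14μC, V=7.00V), C5(5μF, Q=0μC, V=0.00V)
Op 1: CLOSE 2-1: Q_total=17.00, C_total=12.00, V=1.42; Q2=8.50, Q1=8.50; dissipated=9.375
Op 2: CLOSE 3-1: Q_total=13.50, C_total=12.00, V=1.12; Q3=6.75, Q1=6.75; dissipated=0.510
Op 3: CLOSE 2-3: Q_total=15.25, C_total=12.00, V=1.27; Q2=7.62, Q3=7.62; dissipated=0.128
Op 4: CLOSE 2-4: Q_total=21.62, C_total=8.00, V=2.70; Q2=16.22, Q4=5.41; dissipated=24.618
Op 5: CLOSE 4-1: Q_total=12.16, C_total=8.00, V=1.52; Q4=3.04, Q1=9.12; dissipated=1.868
Total dissipated: 36.498 μJ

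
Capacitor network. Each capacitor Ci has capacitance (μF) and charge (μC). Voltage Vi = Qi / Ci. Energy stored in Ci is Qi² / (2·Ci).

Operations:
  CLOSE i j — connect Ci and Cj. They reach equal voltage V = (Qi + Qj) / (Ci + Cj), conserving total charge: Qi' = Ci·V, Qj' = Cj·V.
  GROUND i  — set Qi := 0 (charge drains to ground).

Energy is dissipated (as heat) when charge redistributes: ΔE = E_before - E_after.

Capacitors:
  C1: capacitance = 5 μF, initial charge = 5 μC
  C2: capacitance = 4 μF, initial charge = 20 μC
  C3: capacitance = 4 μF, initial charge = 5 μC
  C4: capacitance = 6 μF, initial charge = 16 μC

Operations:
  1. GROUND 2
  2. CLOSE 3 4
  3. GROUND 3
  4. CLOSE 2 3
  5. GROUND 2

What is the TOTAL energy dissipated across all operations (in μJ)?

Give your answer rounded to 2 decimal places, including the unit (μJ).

Initial: C1(5μF, Q=5μC, V=1.00V), C2(4μF, Q=20μC, V=5.00V), C3(4μF, Q=5μC, V=1.25V), C4(6μF, Q=16μC, V=2.67V)
Op 1: GROUND 2: Q2=0; energy lost=50.000
Op 2: CLOSE 3-4: Q_total=21.00, C_total=10.00, V=2.10; Q3=8.40, Q4=12.60; dissipated=2.408
Op 3: GROUND 3: Q3=0; energy lost=8.820
Op 4: CLOSE 2-3: Q_total=0.00, C_total=8.00, V=0.00; Q2=0.00, Q3=0.00; dissipated=0.000
Op 5: GROUND 2: Q2=0; energy lost=0.000
Total dissipated: 61.228 μJ

Answer: 61.23 μJ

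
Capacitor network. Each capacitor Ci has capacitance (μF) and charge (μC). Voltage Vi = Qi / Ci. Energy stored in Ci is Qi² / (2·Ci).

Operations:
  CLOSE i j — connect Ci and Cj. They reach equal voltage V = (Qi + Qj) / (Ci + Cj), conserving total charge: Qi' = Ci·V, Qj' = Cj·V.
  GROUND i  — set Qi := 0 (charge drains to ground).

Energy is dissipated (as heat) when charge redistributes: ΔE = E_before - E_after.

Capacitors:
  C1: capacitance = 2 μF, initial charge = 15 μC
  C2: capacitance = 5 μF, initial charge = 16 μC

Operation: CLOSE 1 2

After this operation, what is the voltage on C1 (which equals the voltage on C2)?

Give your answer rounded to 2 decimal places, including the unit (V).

Initial: C1(2μF, Q=15μC, V=7.50V), C2(5μF, Q=16μC, V=3.20V)
Op 1: CLOSE 1-2: Q_total=31.00, C_total=7.00, V=4.43; Q1=8.86, Q2=22.14; dissipated=13.207

Answer: 4.43 V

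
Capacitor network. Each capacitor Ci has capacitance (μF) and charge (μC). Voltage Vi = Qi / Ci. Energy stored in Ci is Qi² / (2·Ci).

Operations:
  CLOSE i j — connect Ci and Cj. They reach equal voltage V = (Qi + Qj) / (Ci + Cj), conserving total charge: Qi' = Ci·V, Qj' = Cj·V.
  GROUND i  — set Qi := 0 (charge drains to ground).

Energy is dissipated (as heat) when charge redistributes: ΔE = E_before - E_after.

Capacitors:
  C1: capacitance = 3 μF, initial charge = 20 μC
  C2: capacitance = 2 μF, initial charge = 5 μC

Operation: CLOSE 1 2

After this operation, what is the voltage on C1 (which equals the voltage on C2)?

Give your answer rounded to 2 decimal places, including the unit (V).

Initial: C1(3μF, Q=20μC, V=6.67V), C2(2μF, Q=5μC, V=2.50V)
Op 1: CLOSE 1-2: Q_total=25.00, C_total=5.00, V=5.00; Q1=15.00, Q2=10.00; dissipated=10.417

Answer: 5.00 V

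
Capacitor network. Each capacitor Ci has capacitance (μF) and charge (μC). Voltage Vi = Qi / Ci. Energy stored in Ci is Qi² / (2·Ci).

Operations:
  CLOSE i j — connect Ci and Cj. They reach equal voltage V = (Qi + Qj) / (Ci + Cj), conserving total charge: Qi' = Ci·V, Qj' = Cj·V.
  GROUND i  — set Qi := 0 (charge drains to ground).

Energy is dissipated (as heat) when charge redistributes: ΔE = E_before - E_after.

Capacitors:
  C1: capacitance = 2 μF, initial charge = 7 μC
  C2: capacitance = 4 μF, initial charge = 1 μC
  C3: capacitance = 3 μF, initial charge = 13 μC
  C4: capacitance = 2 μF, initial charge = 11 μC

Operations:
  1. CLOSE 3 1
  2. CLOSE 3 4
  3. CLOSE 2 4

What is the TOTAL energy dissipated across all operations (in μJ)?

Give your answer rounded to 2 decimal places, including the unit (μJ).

Initial: C1(2μF, Q=7μC, V=3.50V), C2(4μF, Q=1μC, V=0.25V), C3(3μF, Q=13μC, V=4.33V), C4(2μF, Q=11μC, V=5.50V)
Op 1: CLOSE 3-1: Q_total=20.00, C_total=5.00, V=4.00; Q3=12.00, Q1=8.00; dissipated=0.417
Op 2: CLOSE 3-4: Q_total=23.00, C_total=5.00, V=4.60; Q3=13.80, Q4=9.20; dissipated=1.350
Op 3: CLOSE 2-4: Q_total=10.20, C_total=6.00, V=1.70; Q2=6.80, Q4=3.40; dissipated=12.615
Total dissipated: 14.382 μJ

Answer: 14.38 μJ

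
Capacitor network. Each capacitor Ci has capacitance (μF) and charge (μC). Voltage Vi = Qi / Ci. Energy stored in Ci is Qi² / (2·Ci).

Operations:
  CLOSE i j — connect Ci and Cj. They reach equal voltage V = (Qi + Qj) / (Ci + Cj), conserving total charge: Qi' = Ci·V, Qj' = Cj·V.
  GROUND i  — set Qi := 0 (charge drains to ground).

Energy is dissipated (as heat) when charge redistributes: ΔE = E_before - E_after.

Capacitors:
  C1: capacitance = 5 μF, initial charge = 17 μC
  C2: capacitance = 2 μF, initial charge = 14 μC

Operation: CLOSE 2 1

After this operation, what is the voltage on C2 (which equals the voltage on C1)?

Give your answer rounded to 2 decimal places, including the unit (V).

Answer: 4.43 V

Derivation:
Initial: C1(5μF, Q=17μC, V=3.40V), C2(2μF, Q=14μC, V=7.00V)
Op 1: CLOSE 2-1: Q_total=31.00, C_total=7.00, V=4.43; Q2=8.86, Q1=22.14; dissipated=9.257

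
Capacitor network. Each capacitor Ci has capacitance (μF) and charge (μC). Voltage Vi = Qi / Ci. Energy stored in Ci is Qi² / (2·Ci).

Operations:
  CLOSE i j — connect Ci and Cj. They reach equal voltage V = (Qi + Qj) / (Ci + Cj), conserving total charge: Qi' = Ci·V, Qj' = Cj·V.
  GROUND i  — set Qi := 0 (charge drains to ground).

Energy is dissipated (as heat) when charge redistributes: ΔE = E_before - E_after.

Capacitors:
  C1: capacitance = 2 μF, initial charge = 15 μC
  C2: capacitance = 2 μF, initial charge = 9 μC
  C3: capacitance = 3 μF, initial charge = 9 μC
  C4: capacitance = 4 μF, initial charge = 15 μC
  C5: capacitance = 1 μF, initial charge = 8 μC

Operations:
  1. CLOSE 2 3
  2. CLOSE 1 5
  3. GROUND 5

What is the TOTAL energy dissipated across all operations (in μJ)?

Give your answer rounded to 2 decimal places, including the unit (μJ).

Initial: C1(2μF, Q=15μC, V=7.50V), C2(2μF, Q=9μC, V=4.50V), C3(3μF, Q=9μC, V=3.00V), C4(4μF, Q=15μC, V=3.75V), C5(1μF, Q=8μC, V=8.00V)
Op 1: CLOSE 2-3: Q_total=18.00, C_total=5.00, V=3.60; Q2=7.20, Q3=10.80; dissipated=1.350
Op 2: CLOSE 1-5: Q_total=23.00, C_total=3.00, V=7.67; Q1=15.33, Q5=7.67; dissipated=0.083
Op 3: GROUND 5: Q5=0; energy lost=29.389
Total dissipated: 30.822 μJ

Answer: 30.82 μJ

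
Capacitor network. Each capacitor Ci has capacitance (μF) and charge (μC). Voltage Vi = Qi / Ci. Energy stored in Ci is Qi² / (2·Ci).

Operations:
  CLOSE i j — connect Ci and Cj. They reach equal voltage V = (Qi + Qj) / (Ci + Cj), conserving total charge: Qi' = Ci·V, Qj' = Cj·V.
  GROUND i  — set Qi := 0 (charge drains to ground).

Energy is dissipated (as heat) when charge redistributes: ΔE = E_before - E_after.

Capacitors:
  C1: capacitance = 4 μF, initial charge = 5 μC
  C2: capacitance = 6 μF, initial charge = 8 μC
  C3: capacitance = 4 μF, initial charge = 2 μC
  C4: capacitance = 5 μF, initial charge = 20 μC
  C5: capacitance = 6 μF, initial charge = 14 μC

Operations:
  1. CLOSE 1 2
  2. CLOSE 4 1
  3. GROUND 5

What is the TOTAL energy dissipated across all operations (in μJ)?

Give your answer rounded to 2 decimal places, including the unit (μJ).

Answer: 24.44 μJ

Derivation:
Initial: C1(4μF, Q=5μC, V=1.25V), C2(6μF, Q=8μC, V=1.33V), C3(4μF, Q=2μC, V=0.50V), C4(5μF, Q=20μC, V=4.00V), C5(6μF, Q=14μC, V=2.33V)
Op 1: CLOSE 1-2: Q_total=13.00, C_total=10.00, V=1.30; Q1=5.20, Q2=7.80; dissipated=0.008
Op 2: CLOSE 4-1: Q_total=25.20, C_total=9.00, V=2.80; Q4=14.00, Q1=11.20; dissipated=8.100
Op 3: GROUND 5: Q5=0; energy lost=16.333
Total dissipated: 24.442 μJ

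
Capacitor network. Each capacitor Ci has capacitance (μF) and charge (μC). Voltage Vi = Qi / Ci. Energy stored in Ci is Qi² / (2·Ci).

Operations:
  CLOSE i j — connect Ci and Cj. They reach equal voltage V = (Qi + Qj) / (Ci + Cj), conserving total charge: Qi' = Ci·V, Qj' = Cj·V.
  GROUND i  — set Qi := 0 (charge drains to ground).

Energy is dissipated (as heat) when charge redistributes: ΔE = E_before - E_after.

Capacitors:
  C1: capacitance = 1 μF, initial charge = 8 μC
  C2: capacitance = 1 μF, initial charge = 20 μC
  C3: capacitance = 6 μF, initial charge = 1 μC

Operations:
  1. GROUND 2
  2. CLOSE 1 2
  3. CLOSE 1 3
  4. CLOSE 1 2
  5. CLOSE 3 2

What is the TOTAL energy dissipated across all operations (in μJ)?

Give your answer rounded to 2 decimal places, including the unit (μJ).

Answer: 226.15 μJ

Derivation:
Initial: C1(1μF, Q=8μC, V=8.00V), C2(1μF, Q=20μC, V=20.00V), C3(6μF, Q=1μC, V=0.17V)
Op 1: GROUND 2: Q2=0; energy lost=200.000
Op 2: CLOSE 1-2: Q_total=8.00, C_total=2.00, V=4.00; Q1=4.00, Q2=4.00; dissipated=16.000
Op 3: CLOSE 1-3: Q_total=5.00, C_total=7.00, V=0.71; Q1=0.71, Q3=4.29; dissipated=6.298
Op 4: CLOSE 1-2: Q_total=4.71, C_total=2.00, V=2.36; Q1=2.36, Q2=2.36; dissipated=2.699
Op 5: CLOSE 3-2: Q_total=6.64, C_total=7.00, V=0.95; Q3=5.69, Q2=0.95; dissipated=1.157
Total dissipated: 226.153 μJ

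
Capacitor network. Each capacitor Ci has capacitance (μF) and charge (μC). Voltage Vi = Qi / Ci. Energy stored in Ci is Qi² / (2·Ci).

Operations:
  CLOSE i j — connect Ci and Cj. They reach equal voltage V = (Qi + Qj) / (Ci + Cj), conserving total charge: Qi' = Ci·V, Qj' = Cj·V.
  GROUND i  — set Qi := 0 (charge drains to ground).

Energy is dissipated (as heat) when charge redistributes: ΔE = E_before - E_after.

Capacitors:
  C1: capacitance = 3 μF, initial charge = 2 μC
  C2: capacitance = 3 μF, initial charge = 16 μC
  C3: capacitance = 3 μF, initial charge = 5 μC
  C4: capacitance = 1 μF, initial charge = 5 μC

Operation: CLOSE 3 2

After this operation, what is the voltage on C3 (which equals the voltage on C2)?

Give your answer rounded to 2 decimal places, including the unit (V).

Initial: C1(3μF, Q=2μC, V=0.67V), C2(3μF, Q=16μC, V=5.33V), C3(3μF, Q=5μC, V=1.67V), C4(1μF, Q=5μC, V=5.00V)
Op 1: CLOSE 3-2: Q_total=21.00, C_total=6.00, V=3.50; Q3=10.50, Q2=10.50; dissipated=10.083

Answer: 3.50 V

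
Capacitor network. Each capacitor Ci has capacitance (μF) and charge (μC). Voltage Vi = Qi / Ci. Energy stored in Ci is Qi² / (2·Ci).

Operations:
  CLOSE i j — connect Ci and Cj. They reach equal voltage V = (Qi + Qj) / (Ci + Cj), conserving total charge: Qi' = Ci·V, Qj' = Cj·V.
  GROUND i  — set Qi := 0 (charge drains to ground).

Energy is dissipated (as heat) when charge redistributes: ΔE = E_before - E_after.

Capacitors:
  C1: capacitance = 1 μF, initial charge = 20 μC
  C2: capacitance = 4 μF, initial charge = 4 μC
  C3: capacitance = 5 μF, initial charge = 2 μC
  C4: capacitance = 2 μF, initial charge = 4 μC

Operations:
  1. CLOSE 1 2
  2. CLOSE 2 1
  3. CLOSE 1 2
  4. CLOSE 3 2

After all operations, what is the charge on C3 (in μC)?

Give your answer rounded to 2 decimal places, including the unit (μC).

Initial: C1(1μF, Q=20μC, V=20.00V), C2(4μF, Q=4μC, V=1.00V), C3(5μF, Q=2μC, V=0.40V), C4(2μF, Q=4μC, V=2.00V)
Op 1: CLOSE 1-2: Q_total=24.00, C_total=5.00, V=4.80; Q1=4.80, Q2=19.20; dissipated=144.400
Op 2: CLOSE 2-1: Q_total=24.00, C_total=5.00, V=4.80; Q2=19.20, Q1=4.80; dissipated=0.000
Op 3: CLOSE 1-2: Q_total=24.00, C_total=5.00, V=4.80; Q1=4.80, Q2=19.20; dissipated=0.000
Op 4: CLOSE 3-2: Q_total=21.20, C_total=9.00, V=2.36; Q3=11.78, Q2=9.42; dissipated=21.511
Final charges: Q1=4.80, Q2=9.42, Q3=11.78, Q4=4.00

Answer: 11.78 μC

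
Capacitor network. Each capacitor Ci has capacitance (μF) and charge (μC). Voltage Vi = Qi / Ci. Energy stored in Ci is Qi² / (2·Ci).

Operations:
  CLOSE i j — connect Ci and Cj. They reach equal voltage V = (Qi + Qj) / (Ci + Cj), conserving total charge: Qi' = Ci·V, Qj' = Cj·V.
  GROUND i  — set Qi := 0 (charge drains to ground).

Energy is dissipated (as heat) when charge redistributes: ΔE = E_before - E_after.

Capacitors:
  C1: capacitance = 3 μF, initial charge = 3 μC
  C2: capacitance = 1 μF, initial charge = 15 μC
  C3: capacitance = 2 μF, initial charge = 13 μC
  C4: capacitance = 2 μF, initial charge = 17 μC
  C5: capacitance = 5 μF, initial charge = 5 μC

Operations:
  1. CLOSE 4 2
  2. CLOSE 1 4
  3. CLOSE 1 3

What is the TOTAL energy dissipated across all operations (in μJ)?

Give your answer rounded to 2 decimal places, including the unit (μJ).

Initial: C1(3μF, Q=3μC, V=1.00V), C2(1μF, Q=15μC, V=15.00V), C3(2μF, Q=13μC, V=6.50V), C4(2μF, Q=17μC, V=8.50V), C5(5μF, Q=5μC, V=1.00V)
Op 1: CLOSE 4-2: Q_total=32.00, C_total=3.00, V=10.67; Q4=21.33, Q2=10.67; dissipated=14.083
Op 2: CLOSE 1-4: Q_total=24.33, C_total=5.00, V=4.87; Q1=14.60, Q4=9.73; dissipated=56.067
Op 3: CLOSE 1-3: Q_total=27.60, C_total=5.00, V=5.52; Q1=16.56, Q3=11.04; dissipated=1.601
Total dissipated: 71.751 μJ

Answer: 71.75 μJ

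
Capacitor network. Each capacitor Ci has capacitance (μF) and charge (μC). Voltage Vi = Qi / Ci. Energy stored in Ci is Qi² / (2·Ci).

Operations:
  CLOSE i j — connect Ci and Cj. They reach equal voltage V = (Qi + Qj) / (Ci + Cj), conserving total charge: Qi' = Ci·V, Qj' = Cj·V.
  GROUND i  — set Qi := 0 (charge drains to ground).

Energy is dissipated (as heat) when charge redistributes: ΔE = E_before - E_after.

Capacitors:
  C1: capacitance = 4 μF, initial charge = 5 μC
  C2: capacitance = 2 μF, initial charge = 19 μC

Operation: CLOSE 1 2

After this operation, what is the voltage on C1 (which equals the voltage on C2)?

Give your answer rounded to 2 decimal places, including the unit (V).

Answer: 4.00 V

Derivation:
Initial: C1(4μF, Q=5μC, V=1.25V), C2(2μF, Q=19μC, V=9.50V)
Op 1: CLOSE 1-2: Q_total=24.00, C_total=6.00, V=4.00; Q1=16.00, Q2=8.00; dissipated=45.375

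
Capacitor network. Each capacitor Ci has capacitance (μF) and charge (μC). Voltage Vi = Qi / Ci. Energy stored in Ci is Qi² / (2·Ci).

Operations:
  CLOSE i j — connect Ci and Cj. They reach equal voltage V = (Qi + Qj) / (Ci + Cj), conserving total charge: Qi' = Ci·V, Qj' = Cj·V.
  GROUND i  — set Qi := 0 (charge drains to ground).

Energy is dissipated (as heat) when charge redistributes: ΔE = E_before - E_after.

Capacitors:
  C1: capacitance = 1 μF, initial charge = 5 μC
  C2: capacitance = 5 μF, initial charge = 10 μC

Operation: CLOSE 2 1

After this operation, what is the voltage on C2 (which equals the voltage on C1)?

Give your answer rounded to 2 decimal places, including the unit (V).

Answer: 2.50 V

Derivation:
Initial: C1(1μF, Q=5μC, V=5.00V), C2(5μF, Q=10μC, V=2.00V)
Op 1: CLOSE 2-1: Q_total=15.00, C_total=6.00, V=2.50; Q2=12.50, Q1=2.50; dissipated=3.750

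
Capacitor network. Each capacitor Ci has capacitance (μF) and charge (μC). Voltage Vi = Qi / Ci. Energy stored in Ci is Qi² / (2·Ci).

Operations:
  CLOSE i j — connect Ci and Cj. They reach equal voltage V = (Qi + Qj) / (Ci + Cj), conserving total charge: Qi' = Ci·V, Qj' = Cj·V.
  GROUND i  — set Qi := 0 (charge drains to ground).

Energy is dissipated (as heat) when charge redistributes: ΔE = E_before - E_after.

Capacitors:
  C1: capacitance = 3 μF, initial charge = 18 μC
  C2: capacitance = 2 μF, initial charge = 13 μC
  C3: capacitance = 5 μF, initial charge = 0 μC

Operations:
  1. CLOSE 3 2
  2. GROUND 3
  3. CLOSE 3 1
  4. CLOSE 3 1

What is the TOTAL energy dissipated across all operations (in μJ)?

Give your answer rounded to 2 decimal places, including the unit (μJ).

Answer: 72.55 μJ

Derivation:
Initial: C1(3μF, Q=18μC, V=6.00V), C2(2μF, Q=13μC, V=6.50V), C3(5μF, Q=0μC, V=0.00V)
Op 1: CLOSE 3-2: Q_total=13.00, C_total=7.00, V=1.86; Q3=9.29, Q2=3.71; dissipated=30.179
Op 2: GROUND 3: Q3=0; energy lost=8.622
Op 3: CLOSE 3-1: Q_total=18.00, C_total=8.00, V=2.25; Q3=11.25, Q1=6.75; dissipated=33.750
Op 4: CLOSE 3-1: Q_total=18.00, C_total=8.00, V=2.25; Q3=11.25, Q1=6.75; dissipated=0.000
Total dissipated: 72.551 μJ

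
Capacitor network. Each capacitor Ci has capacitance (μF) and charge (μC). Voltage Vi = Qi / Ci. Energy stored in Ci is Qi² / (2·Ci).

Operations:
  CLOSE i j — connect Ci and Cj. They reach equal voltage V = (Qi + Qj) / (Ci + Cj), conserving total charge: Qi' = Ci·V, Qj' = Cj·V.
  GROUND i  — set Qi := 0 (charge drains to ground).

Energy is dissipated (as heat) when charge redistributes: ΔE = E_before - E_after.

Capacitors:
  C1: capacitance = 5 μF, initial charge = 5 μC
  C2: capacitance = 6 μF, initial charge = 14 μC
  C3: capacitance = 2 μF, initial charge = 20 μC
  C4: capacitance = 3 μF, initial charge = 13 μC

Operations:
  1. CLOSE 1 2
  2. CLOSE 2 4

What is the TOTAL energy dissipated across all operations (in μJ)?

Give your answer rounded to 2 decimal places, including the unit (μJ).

Answer: 9.22 μJ

Derivation:
Initial: C1(5μF, Q=5μC, V=1.00V), C2(6μF, Q=14μC, V=2.33V), C3(2μF, Q=20μC, V=10.00V), C4(3μF, Q=13μC, V=4.33V)
Op 1: CLOSE 1-2: Q_total=19.00, C_total=11.00, V=1.73; Q1=8.64, Q2=10.36; dissipated=2.424
Op 2: CLOSE 2-4: Q_total=23.36, C_total=9.00, V=2.60; Q2=15.58, Q4=7.79; dissipated=6.792
Total dissipated: 9.216 μJ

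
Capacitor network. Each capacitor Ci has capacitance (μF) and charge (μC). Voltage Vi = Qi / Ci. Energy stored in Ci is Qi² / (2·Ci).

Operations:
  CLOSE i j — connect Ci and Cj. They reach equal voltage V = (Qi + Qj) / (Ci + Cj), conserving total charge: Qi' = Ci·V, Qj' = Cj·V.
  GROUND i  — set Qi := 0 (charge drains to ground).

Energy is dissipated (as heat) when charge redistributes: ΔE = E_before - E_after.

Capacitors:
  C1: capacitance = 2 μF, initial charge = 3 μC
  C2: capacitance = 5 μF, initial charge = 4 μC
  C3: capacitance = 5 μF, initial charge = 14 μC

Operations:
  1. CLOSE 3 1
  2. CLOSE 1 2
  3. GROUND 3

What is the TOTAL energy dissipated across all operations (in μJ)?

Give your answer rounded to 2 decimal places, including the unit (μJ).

Answer: 17.85 μJ

Derivation:
Initial: C1(2μF, Q=3μC, V=1.50V), C2(5μF, Q=4μC, V=0.80V), C3(5μF, Q=14μC, V=2.80V)
Op 1: CLOSE 3-1: Q_total=17.00, C_total=7.00, V=2.43; Q3=12.14, Q1=4.86; dissipated=1.207
Op 2: CLOSE 1-2: Q_total=8.86, C_total=7.00, V=1.27; Q1=2.53, Q2=6.33; dissipated=1.894
Op 3: GROUND 3: Q3=0; energy lost=14.745
Total dissipated: 17.847 μJ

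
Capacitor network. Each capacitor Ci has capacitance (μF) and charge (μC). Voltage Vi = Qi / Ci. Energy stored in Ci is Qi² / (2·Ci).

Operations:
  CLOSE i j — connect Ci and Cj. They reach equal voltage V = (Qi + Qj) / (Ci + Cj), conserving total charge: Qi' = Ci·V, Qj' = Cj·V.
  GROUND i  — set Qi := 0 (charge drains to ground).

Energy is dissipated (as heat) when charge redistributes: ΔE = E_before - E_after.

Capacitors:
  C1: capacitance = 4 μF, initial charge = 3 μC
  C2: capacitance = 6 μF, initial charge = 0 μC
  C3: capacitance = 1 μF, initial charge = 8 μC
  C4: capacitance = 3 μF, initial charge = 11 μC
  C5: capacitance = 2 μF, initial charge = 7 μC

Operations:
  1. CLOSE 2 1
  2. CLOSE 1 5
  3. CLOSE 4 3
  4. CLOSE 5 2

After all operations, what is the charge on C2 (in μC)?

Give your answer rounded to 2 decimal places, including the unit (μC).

Answer: 3.40 μC

Derivation:
Initial: C1(4μF, Q=3μC, V=0.75V), C2(6μF, Q=0μC, V=0.00V), C3(1μF, Q=8μC, V=8.00V), C4(3μF, Q=11μC, V=3.67V), C5(2μF, Q=7μC, V=3.50V)
Op 1: CLOSE 2-1: Q_total=3.00, C_total=10.00, V=0.30; Q2=1.80, Q1=1.20; dissipated=0.675
Op 2: CLOSE 1-5: Q_total=8.20, C_total=6.00, V=1.37; Q1=5.47, Q5=2.73; dissipated=6.827
Op 3: CLOSE 4-3: Q_total=19.00, C_total=4.00, V=4.75; Q4=14.25, Q3=4.75; dissipated=7.042
Op 4: CLOSE 5-2: Q_total=4.53, C_total=8.00, V=0.57; Q5=1.13, Q2=3.40; dissipated=0.853
Final charges: Q1=5.47, Q2=3.40, Q3=4.75, Q4=14.25, Q5=1.13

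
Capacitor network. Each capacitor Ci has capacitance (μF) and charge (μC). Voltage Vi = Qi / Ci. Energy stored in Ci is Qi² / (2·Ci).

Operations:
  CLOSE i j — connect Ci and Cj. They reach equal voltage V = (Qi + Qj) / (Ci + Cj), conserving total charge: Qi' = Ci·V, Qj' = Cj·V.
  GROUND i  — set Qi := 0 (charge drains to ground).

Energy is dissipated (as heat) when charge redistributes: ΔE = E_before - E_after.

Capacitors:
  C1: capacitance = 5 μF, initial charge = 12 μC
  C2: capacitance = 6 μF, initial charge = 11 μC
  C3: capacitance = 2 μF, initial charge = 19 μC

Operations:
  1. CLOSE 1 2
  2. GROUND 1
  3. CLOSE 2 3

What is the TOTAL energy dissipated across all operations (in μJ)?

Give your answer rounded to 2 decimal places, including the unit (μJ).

Initial: C1(5μF, Q=12μC, V=2.40V), C2(6μF, Q=11μC, V=1.83V), C3(2μF, Q=19μC, V=9.50V)
Op 1: CLOSE 1-2: Q_total=23.00, C_total=11.00, V=2.09; Q1=10.45, Q2=12.55; dissipated=0.438
Op 2: GROUND 1: Q1=0; energy lost=10.930
Op 3: CLOSE 2-3: Q_total=31.55, C_total=8.00, V=3.94; Q2=23.66, Q3=7.89; dissipated=41.171
Total dissipated: 52.539 μJ

Answer: 52.54 μJ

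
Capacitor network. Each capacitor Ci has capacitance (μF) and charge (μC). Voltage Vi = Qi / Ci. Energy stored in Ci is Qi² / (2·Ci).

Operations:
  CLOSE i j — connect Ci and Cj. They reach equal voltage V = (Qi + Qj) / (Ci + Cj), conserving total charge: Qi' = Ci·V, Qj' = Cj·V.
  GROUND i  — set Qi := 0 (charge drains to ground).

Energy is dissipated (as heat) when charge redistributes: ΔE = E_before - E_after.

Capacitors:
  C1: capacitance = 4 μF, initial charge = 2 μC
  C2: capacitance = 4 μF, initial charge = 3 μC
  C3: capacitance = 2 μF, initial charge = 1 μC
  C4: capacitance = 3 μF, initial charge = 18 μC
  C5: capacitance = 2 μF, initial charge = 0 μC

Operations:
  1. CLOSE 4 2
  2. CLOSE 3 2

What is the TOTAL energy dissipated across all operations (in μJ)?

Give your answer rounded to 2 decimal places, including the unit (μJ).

Initial: C1(4μF, Q=2μC, V=0.50V), C2(4μF, Q=3μC, V=0.75V), C3(2μF, Q=1μC, V=0.50V), C4(3μF, Q=18μC, V=6.00V), C5(2μF, Q=0μC, V=0.00V)
Op 1: CLOSE 4-2: Q_total=21.00, C_total=7.00, V=3.00; Q4=9.00, Q2=12.00; dissipated=23.625
Op 2: CLOSE 3-2: Q_total=13.00, C_total=6.00, V=2.17; Q3=4.33, Q2=8.67; dissipated=4.167
Total dissipated: 27.792 μJ

Answer: 27.79 μJ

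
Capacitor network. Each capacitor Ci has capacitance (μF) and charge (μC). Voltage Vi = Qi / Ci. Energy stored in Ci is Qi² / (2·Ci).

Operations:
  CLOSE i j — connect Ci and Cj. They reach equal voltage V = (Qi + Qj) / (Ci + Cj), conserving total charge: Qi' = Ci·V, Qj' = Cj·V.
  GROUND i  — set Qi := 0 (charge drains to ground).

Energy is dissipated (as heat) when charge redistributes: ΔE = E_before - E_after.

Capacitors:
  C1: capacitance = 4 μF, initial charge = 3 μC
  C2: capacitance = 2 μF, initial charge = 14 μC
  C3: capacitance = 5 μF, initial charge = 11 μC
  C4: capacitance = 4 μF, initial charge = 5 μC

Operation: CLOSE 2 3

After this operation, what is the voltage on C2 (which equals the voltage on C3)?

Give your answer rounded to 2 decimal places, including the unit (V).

Answer: 3.57 V

Derivation:
Initial: C1(4μF, Q=3μC, V=0.75V), C2(2μF, Q=14μC, V=7.00V), C3(5μF, Q=11μC, V=2.20V), C4(4μF, Q=5μC, V=1.25V)
Op 1: CLOSE 2-3: Q_total=25.00, C_total=7.00, V=3.57; Q2=7.14, Q3=17.86; dissipated=16.457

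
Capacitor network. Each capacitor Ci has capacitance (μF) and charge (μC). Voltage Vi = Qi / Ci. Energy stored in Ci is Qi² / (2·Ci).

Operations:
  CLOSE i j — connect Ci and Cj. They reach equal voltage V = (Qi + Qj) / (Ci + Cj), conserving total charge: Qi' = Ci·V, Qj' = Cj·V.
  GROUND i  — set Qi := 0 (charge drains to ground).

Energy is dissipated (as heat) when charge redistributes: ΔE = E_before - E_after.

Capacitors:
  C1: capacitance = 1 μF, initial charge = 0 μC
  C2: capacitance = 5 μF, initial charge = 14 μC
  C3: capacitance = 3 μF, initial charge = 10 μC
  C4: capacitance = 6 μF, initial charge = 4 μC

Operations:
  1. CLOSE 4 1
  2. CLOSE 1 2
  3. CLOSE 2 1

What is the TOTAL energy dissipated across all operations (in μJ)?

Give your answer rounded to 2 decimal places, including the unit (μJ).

Answer: 2.26 μJ

Derivation:
Initial: C1(1μF, Q=0μC, V=0.00V), C2(5μF, Q=14μC, V=2.80V), C3(3μF, Q=10μC, V=3.33V), C4(6μF, Q=4μC, V=0.67V)
Op 1: CLOSE 4-1: Q_total=4.00, C_total=7.00, V=0.57; Q4=3.43, Q1=0.57; dissipated=0.190
Op 2: CLOSE 1-2: Q_total=14.57, C_total=6.00, V=2.43; Q1=2.43, Q2=12.14; dissipated=2.069
Op 3: CLOSE 2-1: Q_total=14.57, C_total=6.00, V=2.43; Q2=12.14, Q1=2.43; dissipated=0.000
Total dissipated: 2.260 μJ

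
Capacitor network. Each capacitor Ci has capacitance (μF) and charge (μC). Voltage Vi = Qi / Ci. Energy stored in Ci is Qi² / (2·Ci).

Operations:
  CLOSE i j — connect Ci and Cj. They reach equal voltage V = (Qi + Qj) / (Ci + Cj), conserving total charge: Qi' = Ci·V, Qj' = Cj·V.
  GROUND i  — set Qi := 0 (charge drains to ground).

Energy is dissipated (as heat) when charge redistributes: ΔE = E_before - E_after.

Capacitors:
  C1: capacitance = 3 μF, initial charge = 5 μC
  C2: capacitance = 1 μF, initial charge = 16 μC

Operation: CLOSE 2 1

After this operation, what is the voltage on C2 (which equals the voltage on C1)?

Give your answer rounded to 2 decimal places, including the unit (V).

Initial: C1(3μF, Q=5μC, V=1.67V), C2(1μF, Q=16μC, V=16.00V)
Op 1: CLOSE 2-1: Q_total=21.00, C_total=4.00, V=5.25; Q2=5.25, Q1=15.75; dissipated=77.042

Answer: 5.25 V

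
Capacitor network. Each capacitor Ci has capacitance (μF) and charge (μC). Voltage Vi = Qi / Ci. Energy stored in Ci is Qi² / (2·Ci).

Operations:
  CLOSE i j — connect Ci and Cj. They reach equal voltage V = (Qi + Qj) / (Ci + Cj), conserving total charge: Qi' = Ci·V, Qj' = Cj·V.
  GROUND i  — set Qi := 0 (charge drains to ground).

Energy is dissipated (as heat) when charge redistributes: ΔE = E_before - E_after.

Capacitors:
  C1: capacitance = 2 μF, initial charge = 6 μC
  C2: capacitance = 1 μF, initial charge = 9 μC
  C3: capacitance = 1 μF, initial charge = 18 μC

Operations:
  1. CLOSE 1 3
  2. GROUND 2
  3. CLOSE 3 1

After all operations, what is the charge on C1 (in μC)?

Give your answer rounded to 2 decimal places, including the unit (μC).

Answer: 16.00 μC

Derivation:
Initial: C1(2μF, Q=6μC, V=3.00V), C2(1μF, Q=9μC, V=9.00V), C3(1μF, Q=18μC, V=18.00V)
Op 1: CLOSE 1-3: Q_total=24.00, C_total=3.00, V=8.00; Q1=16.00, Q3=8.00; dissipated=75.000
Op 2: GROUND 2: Q2=0; energy lost=40.500
Op 3: CLOSE 3-1: Q_total=24.00, C_total=3.00, V=8.00; Q3=8.00, Q1=16.00; dissipated=0.000
Final charges: Q1=16.00, Q2=0.00, Q3=8.00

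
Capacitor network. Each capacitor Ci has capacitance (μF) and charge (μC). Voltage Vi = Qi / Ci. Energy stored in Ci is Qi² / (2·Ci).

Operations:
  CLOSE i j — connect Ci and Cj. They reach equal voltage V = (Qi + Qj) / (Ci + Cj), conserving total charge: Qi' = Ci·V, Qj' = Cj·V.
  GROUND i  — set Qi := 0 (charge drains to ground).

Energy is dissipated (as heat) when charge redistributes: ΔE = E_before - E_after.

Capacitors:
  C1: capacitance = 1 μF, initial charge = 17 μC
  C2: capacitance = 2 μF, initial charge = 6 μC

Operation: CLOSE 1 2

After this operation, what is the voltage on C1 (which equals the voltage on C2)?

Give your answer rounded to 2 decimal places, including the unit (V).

Answer: 7.67 V

Derivation:
Initial: C1(1μF, Q=17μC, V=17.00V), C2(2μF, Q=6μC, V=3.00V)
Op 1: CLOSE 1-2: Q_total=23.00, C_total=3.00, V=7.67; Q1=7.67, Q2=15.33; dissipated=65.333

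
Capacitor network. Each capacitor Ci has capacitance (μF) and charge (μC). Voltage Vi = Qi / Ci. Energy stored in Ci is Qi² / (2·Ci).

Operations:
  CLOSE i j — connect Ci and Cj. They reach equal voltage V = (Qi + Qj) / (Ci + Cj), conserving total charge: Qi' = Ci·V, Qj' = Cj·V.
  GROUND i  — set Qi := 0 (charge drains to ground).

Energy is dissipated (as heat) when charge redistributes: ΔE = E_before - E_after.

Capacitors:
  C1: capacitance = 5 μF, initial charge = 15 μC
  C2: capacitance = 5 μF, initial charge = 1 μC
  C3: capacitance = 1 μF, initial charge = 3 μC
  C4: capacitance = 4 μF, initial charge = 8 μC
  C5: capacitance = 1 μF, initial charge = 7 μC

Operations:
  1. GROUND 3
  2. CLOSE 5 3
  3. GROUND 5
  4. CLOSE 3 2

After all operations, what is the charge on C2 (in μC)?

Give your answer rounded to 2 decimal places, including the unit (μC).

Initial: C1(5μF, Q=15μC, V=3.00V), C2(5μF, Q=1μC, V=0.20V), C3(1μF, Q=3μC, V=3.00V), C4(4μF, Q=8μC, V=2.00V), C5(1μF, Q=7μC, V=7.00V)
Op 1: GROUND 3: Q3=0; energy lost=4.500
Op 2: CLOSE 5-3: Q_total=7.00, C_total=2.00, V=3.50; Q5=3.50, Q3=3.50; dissipated=12.250
Op 3: GROUND 5: Q5=0; energy lost=6.125
Op 4: CLOSE 3-2: Q_total=4.50, C_total=6.00, V=0.75; Q3=0.75, Q2=3.75; dissipated=4.537
Final charges: Q1=15.00, Q2=3.75, Q3=0.75, Q4=8.00, Q5=0.00

Answer: 3.75 μC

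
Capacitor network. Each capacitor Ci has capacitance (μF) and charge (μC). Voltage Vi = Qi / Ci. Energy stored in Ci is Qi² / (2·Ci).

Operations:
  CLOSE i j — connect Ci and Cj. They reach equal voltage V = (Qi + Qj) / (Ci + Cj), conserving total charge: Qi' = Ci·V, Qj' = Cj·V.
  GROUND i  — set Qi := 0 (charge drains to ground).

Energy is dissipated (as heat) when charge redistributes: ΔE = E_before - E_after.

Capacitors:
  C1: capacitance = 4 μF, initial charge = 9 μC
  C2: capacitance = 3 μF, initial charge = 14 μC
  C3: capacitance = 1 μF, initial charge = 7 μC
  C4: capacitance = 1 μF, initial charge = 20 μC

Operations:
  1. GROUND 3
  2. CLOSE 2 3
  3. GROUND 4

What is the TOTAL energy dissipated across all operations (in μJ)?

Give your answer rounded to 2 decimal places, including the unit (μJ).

Initial: C1(4μF, Q=9μC, V=2.25V), C2(3μF, Q=14μC, V=4.67V), C3(1μF, Q=7μC, V=7.00V), C4(1μF, Q=20μC, V=20.00V)
Op 1: GROUND 3: Q3=0; energy lost=24.500
Op 2: CLOSE 2-3: Q_total=14.00, C_total=4.00, V=3.50; Q2=10.50, Q3=3.50; dissipated=8.167
Op 3: GROUND 4: Q4=0; energy lost=200.000
Total dissipated: 232.667 μJ

Answer: 232.67 μJ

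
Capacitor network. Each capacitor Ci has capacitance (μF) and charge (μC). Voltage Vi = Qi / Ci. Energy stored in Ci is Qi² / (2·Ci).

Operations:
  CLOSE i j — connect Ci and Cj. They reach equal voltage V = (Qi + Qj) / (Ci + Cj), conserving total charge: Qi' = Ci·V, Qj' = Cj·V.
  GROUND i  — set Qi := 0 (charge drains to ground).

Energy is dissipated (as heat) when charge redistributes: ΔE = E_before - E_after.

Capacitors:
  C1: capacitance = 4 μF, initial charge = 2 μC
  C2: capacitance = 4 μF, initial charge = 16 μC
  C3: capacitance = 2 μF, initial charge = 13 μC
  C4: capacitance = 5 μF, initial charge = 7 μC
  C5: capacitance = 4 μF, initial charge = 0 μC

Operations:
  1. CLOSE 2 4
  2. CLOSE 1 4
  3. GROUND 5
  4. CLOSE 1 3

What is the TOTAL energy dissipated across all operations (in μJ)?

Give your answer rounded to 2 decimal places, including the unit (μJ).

Answer: 27.94 μJ

Derivation:
Initial: C1(4μF, Q=2μC, V=0.50V), C2(4μF, Q=16μC, V=4.00V), C3(2μF, Q=13μC, V=6.50V), C4(5μF, Q=7μC, V=1.40V), C5(4μF, Q=0μC, V=0.00V)
Op 1: CLOSE 2-4: Q_total=23.00, C_total=9.00, V=2.56; Q2=10.22, Q4=12.78; dissipated=7.511
Op 2: CLOSE 1-4: Q_total=14.78, C_total=9.00, V=1.64; Q1=6.57, Q4=8.21; dissipated=4.695
Op 3: GROUND 5: Q5=0; energy lost=0.000
Op 4: CLOSE 1-3: Q_total=19.57, C_total=6.00, V=3.26; Q1=13.05, Q3=6.52; dissipated=15.734
Total dissipated: 27.940 μJ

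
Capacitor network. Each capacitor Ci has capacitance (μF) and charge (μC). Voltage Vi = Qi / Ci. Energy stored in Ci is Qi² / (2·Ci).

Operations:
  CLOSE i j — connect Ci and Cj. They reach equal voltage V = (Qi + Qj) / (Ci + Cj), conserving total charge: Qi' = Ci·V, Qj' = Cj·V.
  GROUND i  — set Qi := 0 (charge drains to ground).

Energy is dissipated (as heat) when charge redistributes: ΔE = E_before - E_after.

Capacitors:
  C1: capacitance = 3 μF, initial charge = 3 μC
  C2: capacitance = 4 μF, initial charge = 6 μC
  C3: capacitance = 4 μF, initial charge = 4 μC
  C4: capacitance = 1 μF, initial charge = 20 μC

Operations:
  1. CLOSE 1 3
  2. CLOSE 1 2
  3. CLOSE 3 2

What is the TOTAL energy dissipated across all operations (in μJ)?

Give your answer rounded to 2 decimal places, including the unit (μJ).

Initial: C1(3μF, Q=3μC, V=1.00V), C2(4μF, Q=6μC, V=1.50V), C3(4μF, Q=4μC, V=1.00V), C4(1μF, Q=20μC, V=20.00V)
Op 1: CLOSE 1-3: Q_total=7.00, C_total=7.00, V=1.00; Q1=3.00, Q3=4.00; dissipated=0.000
Op 2: CLOSE 1-2: Q_total=9.00, C_total=7.00, V=1.29; Q1=3.86, Q2=5.14; dissipated=0.214
Op 3: CLOSE 3-2: Q_total=9.14, C_total=8.00, V=1.14; Q3=4.57, Q2=4.57; dissipated=0.082
Total dissipated: 0.296 μJ

Answer: 0.30 μJ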